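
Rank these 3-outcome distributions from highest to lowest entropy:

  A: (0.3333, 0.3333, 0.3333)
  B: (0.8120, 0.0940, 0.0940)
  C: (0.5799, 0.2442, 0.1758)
A > C > B

Key insight: Entropy is maximized by uniform distributions and minimized by concentrated distributions.

- Uniform distributions have maximum entropy log₂(3) = 1.5850 bits
- The more "peaked" or concentrated a distribution, the lower its entropy

Entropies:
  H(A) = 1.5850 bits
  H(B) = 0.8853 bits
  H(C) = 1.3935 bits

Ranking: A > C > B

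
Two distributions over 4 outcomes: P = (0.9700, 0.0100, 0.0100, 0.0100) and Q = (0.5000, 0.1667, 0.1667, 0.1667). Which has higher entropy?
Q

P is highly concentrated on one outcome (97%), making it nearly deterministic. Q spreads its mass more evenly (max 50%). The more spread-out distribution has higher entropy: H(P) ≈ 0.242 bits, H(Q) ≈ 1.792 bits.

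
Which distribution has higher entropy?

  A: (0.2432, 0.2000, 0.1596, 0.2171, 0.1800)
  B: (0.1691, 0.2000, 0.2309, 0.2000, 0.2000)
B

Both distributions are close to uniform, making this a harder comparison.

H(A) = 2.3068 bits
H(B) = 2.3150 bits

The distribution closer to uniform has higher entropy.
Answer: B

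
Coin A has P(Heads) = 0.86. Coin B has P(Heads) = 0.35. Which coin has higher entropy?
B

For binary distributions, entropy is maximized at p=0.5 and decreases as p moves toward 0 or 1.

H(A) = H(0.86) = 0.5842 bits
H(B) = H(0.35) = 0.9341 bits

Distribution B (p=0.35) is closer to uniform (p=0.5), so it has higher entropy.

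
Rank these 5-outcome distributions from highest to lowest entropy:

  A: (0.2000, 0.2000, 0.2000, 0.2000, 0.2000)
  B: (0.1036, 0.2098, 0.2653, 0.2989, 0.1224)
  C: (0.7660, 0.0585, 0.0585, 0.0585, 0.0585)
A > B > C

Key insight: Entropy is maximized by uniform distributions and minimized by concentrated distributions.

- Uniform distributions have maximum entropy log₂(5) = 2.3219 bits
- The more "peaked" or concentrated a distribution, the lower its entropy

Entropies:
  H(A) = 2.3219 bits
  H(B) = 2.2111 bits
  H(C) = 1.2529 bits

Ranking: A > B > C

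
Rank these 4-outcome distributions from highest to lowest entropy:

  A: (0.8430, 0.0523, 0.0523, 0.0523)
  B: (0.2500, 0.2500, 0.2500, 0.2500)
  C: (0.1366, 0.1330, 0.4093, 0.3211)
B > C > A

Key insight: Entropy is maximized by uniform distributions and minimized by concentrated distributions.

- Uniform distributions have maximum entropy log₂(4) = 2.0000 bits
- The more "peaked" or concentrated a distribution, the lower its entropy

Entropies:
  H(A) = 0.8759 bits
  H(B) = 2.0000 bits
  H(C) = 1.8331 bits

Ranking: B > C > A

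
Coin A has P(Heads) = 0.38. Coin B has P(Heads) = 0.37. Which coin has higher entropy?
A

For binary distributions, entropy is maximized at p=0.5 and decreases as p moves toward 0 or 1.

H(A) = H(0.38) = 0.9580 bits
H(B) = H(0.37) = 0.9507 bits

Distribution A (p=0.38) is closer to uniform (p=0.5), so it has higher entropy.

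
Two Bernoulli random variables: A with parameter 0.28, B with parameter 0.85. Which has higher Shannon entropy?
A

For binary distributions, entropy is maximized at p=0.5 and decreases as p moves toward 0 or 1.

H(A) = H(0.28) = 0.8555 bits
H(B) = H(0.85) = 0.6098 bits

Distribution A (p=0.28) is closer to uniform (p=0.5), so it has higher entropy.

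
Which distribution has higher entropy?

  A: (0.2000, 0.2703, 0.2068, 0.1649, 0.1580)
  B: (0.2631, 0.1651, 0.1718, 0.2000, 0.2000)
B

Both distributions are close to uniform, making this a harder comparison.

H(A) = 2.2942 bits
H(B) = 2.3012 bits

The distribution closer to uniform has higher entropy.
Answer: B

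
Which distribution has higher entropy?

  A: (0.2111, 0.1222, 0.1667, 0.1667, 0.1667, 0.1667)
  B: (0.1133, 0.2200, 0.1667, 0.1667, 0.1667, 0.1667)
A

Both distributions are close to uniform, making this a harder comparison.

H(A) = 2.5676 bits
H(B) = 2.5599 bits

The distribution closer to uniform has higher entropy.
Answer: A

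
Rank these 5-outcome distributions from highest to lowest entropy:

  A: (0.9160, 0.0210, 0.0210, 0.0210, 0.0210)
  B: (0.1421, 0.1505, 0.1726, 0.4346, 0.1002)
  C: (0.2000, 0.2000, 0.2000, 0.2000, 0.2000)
C > B > A

Key insight: Entropy is maximized by uniform distributions and minimized by concentrated distributions.

- Uniform distributions have maximum entropy log₂(5) = 2.3219 bits
- The more "peaked" or concentrated a distribution, the lower its entropy

Entropies:
  H(A) = 0.5841 bits
  H(B) = 2.1038 bits
  H(C) = 2.3219 bits

Ranking: C > B > A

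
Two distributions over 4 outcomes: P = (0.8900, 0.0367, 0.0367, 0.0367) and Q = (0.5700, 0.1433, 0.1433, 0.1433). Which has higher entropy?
Q

P is highly concentrated on one outcome (89%), making it nearly deterministic. Q spreads its mass more evenly (max 57%). The more spread-out distribution has higher entropy: H(P) ≈ 0.674 bits, H(Q) ≈ 1.667 bits.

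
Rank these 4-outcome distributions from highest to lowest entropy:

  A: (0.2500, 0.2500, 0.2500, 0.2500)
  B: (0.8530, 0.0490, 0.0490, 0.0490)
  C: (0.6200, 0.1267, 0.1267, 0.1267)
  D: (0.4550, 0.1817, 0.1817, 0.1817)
A > D > C > B

Key insight: Entropy is maximized by uniform distributions and minimized by concentrated distributions.

Entropies:
  H(A) = 2.0000 bits
  H(B) = 0.8353 bits
  H(C) = 1.5603 bits
  H(D) = 1.8580 bits

Ranking: A > D > C > B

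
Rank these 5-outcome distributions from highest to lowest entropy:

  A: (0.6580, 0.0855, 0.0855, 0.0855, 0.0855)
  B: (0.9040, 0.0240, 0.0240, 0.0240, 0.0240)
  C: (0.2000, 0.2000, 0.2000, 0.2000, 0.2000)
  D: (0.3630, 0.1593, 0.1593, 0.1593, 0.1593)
C > D > A > B

Key insight: Entropy is maximized by uniform distributions and minimized by concentrated distributions.

Entropies:
  H(A) = 1.6107 bits
  H(B) = 0.6482 bits
  H(C) = 2.3219 bits
  H(D) = 2.2191 bits

Ranking: C > D > A > B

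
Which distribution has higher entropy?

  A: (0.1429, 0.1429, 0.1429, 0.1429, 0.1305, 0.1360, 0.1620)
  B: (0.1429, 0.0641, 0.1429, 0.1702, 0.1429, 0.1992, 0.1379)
A

Both distributions are close to uniform, making this a harder comparison.

H(A) = 2.8045 bits
H(B) = 2.7499 bits

The distribution closer to uniform has higher entropy.
Answer: A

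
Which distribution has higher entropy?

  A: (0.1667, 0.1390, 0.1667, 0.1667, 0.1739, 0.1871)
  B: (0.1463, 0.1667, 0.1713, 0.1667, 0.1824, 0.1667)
B

Both distributions are close to uniform, making this a harder comparison.

H(A) = 2.5795 bits
H(B) = 2.5820 bits

The distribution closer to uniform has higher entropy.
Answer: B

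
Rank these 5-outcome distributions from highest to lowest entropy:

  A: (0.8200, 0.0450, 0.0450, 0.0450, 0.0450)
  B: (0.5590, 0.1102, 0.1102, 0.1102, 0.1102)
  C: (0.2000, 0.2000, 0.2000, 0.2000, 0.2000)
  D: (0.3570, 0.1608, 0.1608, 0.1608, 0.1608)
C > D > B > A

Key insight: Entropy is maximized by uniform distributions and minimized by concentrated distributions.

Entropies:
  H(A) = 1.0401 bits
  H(B) = 1.8719 bits
  H(C) = 2.3219 bits
  H(D) = 2.2262 bits

Ranking: C > D > B > A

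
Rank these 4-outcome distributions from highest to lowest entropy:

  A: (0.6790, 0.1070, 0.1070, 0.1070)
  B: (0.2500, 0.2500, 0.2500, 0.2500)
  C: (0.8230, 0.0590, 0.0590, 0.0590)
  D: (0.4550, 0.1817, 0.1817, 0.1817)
B > D > A > C

Key insight: Entropy is maximized by uniform distributions and minimized by concentrated distributions.

Entropies:
  H(A) = 1.4142 bits
  H(B) = 2.0000 bits
  H(C) = 0.9540 bits
  H(D) = 1.8580 bits

Ranking: B > D > A > C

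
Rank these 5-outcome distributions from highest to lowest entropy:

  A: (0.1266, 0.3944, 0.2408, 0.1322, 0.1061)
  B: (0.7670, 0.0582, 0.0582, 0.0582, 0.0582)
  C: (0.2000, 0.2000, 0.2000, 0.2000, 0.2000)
C > A > B

Key insight: Entropy is maximized by uniform distributions and minimized by concentrated distributions.

- Uniform distributions have maximum entropy log₂(5) = 2.3219 bits
- The more "peaked" or concentrated a distribution, the lower its entropy

Entropies:
  H(A) = 2.1307 bits
  H(B) = 1.2492 bits
  H(C) = 2.3219 bits

Ranking: C > A > B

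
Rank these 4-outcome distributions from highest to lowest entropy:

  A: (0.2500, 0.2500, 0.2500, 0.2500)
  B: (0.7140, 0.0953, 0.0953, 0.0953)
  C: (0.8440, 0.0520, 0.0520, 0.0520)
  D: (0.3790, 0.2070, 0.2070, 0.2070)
A > D > B > C

Key insight: Entropy is maximized by uniform distributions and minimized by concentrated distributions.

Entropies:
  H(A) = 2.0000 bits
  H(B) = 1.3168 bits
  H(C) = 0.8719 bits
  H(D) = 1.9416 bits

Ranking: A > D > B > C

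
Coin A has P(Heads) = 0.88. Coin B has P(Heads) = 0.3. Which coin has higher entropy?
B

For binary distributions, entropy is maximized at p=0.5 and decreases as p moves toward 0 or 1.

H(A) = H(0.88) = 0.5294 bits
H(B) = H(0.3) = 0.8813 bits

Distribution B (p=0.3) is closer to uniform (p=0.5), so it has higher entropy.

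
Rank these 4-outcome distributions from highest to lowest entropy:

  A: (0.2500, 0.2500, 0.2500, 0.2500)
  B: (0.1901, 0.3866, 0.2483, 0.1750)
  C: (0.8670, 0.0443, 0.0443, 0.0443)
A > B > C

Key insight: Entropy is maximized by uniform distributions and minimized by concentrated distributions.

- Uniform distributions have maximum entropy log₂(4) = 2.0000 bits
- The more "peaked" or concentrated a distribution, the lower its entropy

Entropies:
  H(A) = 2.0000 bits
  H(B) = 1.9245 bits
  H(C) = 0.7764 bits

Ranking: A > B > C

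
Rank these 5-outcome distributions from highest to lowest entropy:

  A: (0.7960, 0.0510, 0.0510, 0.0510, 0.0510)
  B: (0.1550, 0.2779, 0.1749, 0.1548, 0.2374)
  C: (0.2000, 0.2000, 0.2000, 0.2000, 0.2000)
C > B > A

Key insight: Entropy is maximized by uniform distributions and minimized by concentrated distributions.

- Uniform distributions have maximum entropy log₂(5) = 2.3219 bits
- The more "peaked" or concentrated a distribution, the lower its entropy

Entropies:
  H(A) = 1.1379 bits
  H(B) = 2.2793 bits
  H(C) = 2.3219 bits

Ranking: C > B > A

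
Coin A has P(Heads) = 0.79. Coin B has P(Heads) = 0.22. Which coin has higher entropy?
B

For binary distributions, entropy is maximized at p=0.5 and decreases as p moves toward 0 or 1.

H(A) = H(0.79) = 0.7415 bits
H(B) = H(0.22) = 0.7602 bits

Distribution B (p=0.22) is closer to uniform (p=0.5), so it has higher entropy.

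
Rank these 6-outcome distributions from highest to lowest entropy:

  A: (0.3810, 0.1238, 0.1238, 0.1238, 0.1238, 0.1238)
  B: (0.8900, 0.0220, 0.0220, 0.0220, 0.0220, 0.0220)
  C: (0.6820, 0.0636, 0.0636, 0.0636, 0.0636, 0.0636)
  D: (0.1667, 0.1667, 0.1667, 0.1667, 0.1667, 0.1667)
D > A > C > B

Key insight: Entropy is maximized by uniform distributions and minimized by concentrated distributions.

Entropies:
  H(A) = 2.3960 bits
  H(B) = 0.7553 bits
  H(C) = 1.6406 bits
  H(D) = 2.5850 bits

Ranking: D > A > C > B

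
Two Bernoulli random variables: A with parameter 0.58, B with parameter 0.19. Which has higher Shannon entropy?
A

For binary distributions, entropy is maximized at p=0.5 and decreases as p moves toward 0 or 1.

H(A) = H(0.58) = 0.9815 bits
H(B) = H(0.19) = 0.7015 bits

Distribution A (p=0.58) is closer to uniform (p=0.5), so it has higher entropy.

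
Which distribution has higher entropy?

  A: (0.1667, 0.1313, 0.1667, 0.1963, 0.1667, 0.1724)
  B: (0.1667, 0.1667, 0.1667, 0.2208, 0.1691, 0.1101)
A

Both distributions are close to uniform, making this a harder comparison.

H(A) = 2.5754 bits
H(B) = 2.5577 bits

The distribution closer to uniform has higher entropy.
Answer: A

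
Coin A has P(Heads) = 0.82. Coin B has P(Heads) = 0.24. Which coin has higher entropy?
B

For binary distributions, entropy is maximized at p=0.5 and decreases as p moves toward 0 or 1.

H(A) = H(0.82) = 0.6801 bits
H(B) = H(0.24) = 0.7950 bits

Distribution B (p=0.24) is closer to uniform (p=0.5), so it has higher entropy.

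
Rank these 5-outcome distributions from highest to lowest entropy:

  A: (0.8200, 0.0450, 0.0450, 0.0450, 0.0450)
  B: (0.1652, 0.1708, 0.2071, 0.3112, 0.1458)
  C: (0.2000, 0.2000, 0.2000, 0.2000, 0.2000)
C > B > A

Key insight: Entropy is maximized by uniform distributions and minimized by concentrated distributions.

- Uniform distributions have maximum entropy log₂(5) = 2.3219 bits
- The more "peaked" or concentrated a distribution, the lower its entropy

Entropies:
  H(A) = 1.0401 bits
  H(B) = 2.2641 bits
  H(C) = 2.3219 bits

Ranking: C > B > A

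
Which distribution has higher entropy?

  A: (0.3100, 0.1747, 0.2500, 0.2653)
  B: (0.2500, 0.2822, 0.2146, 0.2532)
B

Both distributions are close to uniform, making this a harder comparison.

H(A) = 1.9714 bits
H(B) = 1.9933 bits

The distribution closer to uniform has higher entropy.
Answer: B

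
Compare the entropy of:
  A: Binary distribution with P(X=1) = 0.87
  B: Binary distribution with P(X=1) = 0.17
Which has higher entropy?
B

For binary distributions, entropy is maximized at p=0.5 and decreases as p moves toward 0 or 1.

H(A) = H(0.87) = 0.5574 bits
H(B) = H(0.17) = 0.6577 bits

Distribution B (p=0.17) is closer to uniform (p=0.5), so it has higher entropy.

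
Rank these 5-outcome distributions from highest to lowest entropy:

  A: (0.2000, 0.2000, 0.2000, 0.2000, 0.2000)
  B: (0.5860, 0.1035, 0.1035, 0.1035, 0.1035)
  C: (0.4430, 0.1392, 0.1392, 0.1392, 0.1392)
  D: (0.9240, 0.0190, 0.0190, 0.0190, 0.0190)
A > C > B > D

Key insight: Entropy is maximized by uniform distributions and minimized by concentrated distributions.

Entropies:
  H(A) = 2.3219 bits
  H(B) = 1.8066 bits
  H(C) = 2.1046 bits
  H(D) = 0.5399 bits

Ranking: A > C > B > D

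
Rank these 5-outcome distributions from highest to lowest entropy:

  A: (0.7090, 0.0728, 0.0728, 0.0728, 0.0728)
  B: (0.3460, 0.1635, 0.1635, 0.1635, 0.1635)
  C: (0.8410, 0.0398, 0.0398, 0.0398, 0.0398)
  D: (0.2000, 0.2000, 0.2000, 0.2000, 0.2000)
D > B > A > C

Key insight: Entropy is maximized by uniform distributions and minimized by concentrated distributions.

Entropies:
  H(A) = 1.4520 bits
  H(B) = 2.2384 bits
  H(C) = 0.9499 bits
  H(D) = 2.3219 bits

Ranking: D > B > A > C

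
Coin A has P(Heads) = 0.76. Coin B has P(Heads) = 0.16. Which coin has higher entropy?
A

For binary distributions, entropy is maximized at p=0.5 and decreases as p moves toward 0 or 1.

H(A) = H(0.76) = 0.7950 bits
H(B) = H(0.16) = 0.6343 bits

Distribution A (p=0.76) is closer to uniform (p=0.5), so it has higher entropy.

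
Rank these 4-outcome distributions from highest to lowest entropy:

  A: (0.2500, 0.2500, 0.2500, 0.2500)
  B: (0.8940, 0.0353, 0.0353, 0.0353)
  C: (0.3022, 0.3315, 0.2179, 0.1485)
A > C > B

Key insight: Entropy is maximized by uniform distributions and minimized by concentrated distributions.

- Uniform distributions have maximum entropy log₂(4) = 2.0000 bits
- The more "peaked" or concentrated a distribution, the lower its entropy

Entropies:
  H(A) = 2.0000 bits
  H(B) = 0.6557 bits
  H(C) = 1.9373 bits

Ranking: A > C > B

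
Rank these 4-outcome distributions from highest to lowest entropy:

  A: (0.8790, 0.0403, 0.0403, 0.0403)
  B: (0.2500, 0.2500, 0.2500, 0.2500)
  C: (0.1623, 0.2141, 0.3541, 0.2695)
B > C > A

Key insight: Entropy is maximized by uniform distributions and minimized by concentrated distributions.

- Uniform distributions have maximum entropy log₂(4) = 2.0000 bits
- The more "peaked" or concentrated a distribution, the lower its entropy

Entropies:
  H(A) = 0.7240 bits
  H(B) = 2.0000 bits
  H(C) = 1.9420 bits

Ranking: B > C > A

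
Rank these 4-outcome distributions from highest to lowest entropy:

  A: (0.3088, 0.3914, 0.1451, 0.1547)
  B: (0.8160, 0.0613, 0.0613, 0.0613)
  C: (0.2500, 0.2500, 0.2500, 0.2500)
C > A > B

Key insight: Entropy is maximized by uniform distributions and minimized by concentrated distributions.

- Uniform distributions have maximum entropy log₂(4) = 2.0000 bits
- The more "peaked" or concentrated a distribution, the lower its entropy

Entropies:
  H(A) = 1.8738 bits
  H(B) = 0.9804 bits
  H(C) = 2.0000 bits

Ranking: C > A > B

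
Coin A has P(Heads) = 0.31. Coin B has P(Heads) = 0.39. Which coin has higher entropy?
B

For binary distributions, entropy is maximized at p=0.5 and decreases as p moves toward 0 or 1.

H(A) = H(0.31) = 0.8932 bits
H(B) = H(0.39) = 0.9648 bits

Distribution B (p=0.39) is closer to uniform (p=0.5), so it has higher entropy.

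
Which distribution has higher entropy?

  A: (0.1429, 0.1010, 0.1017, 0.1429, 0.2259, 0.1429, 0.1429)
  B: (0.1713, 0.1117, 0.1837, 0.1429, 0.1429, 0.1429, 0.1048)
B

Both distributions are close to uniform, making this a harder comparison.

H(A) = 2.7584 bits
H(B) = 2.7824 bits

The distribution closer to uniform has higher entropy.
Answer: B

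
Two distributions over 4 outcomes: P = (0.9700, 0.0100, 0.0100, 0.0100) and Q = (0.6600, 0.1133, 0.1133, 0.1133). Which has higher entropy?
Q

P is highly concentrated on one outcome (97%), making it nearly deterministic. Q spreads its mass more evenly (max 66%). The more spread-out distribution has higher entropy: H(P) ≈ 0.242 bits, H(Q) ≈ 1.464 bits.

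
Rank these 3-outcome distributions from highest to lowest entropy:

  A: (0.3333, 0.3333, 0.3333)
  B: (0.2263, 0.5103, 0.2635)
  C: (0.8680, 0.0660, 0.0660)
A > B > C

Key insight: Entropy is maximized by uniform distributions and minimized by concentrated distributions.

- Uniform distributions have maximum entropy log₂(3) = 1.5850 bits
- The more "peaked" or concentrated a distribution, the lower its entropy

Entropies:
  H(A) = 1.5850 bits
  H(B) = 1.4874 bits
  H(C) = 0.6949 bits

Ranking: A > B > C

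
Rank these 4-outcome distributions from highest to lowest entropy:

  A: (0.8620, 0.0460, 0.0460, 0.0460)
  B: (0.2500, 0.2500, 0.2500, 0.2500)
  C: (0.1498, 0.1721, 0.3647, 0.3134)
B > C > A

Key insight: Entropy is maximized by uniform distributions and minimized by concentrated distributions.

- Uniform distributions have maximum entropy log₂(4) = 2.0000 bits
- The more "peaked" or concentrated a distribution, the lower its entropy

Entropies:
  H(A) = 0.7977 bits
  H(B) = 2.0000 bits
  H(C) = 1.9025 bits

Ranking: B > C > A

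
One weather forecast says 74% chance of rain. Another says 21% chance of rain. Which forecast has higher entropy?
74% forecast

Treat each forecast as a Bernoulli distribution. Binary entropy is maximized at p=0.5 and falls off symmetrically toward 0 or 1. The 74% forecast is closer to 50%, so it is more uncertain. H(74%) ≈ 0.827 bits, H(21%) ≈ 0.741 bits.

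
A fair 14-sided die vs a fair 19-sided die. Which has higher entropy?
19-sided die

Both are uniform distributions; for uniform over n outcomes, H = log₂(n). H(14-sided) = log₂(14) = 3.807 bits and H(19-sided) = log₂(19) = 4.248 bits. More outcomes in a uniform distribution means higher entropy.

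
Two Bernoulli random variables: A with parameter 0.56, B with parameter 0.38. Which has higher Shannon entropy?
A

For binary distributions, entropy is maximized at p=0.5 and decreases as p moves toward 0 or 1.

H(A) = H(0.56) = 0.9896 bits
H(B) = H(0.38) = 0.9580 bits

Distribution A (p=0.56) is closer to uniform (p=0.5), so it has higher entropy.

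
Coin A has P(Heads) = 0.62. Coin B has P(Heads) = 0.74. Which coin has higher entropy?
A

For binary distributions, entropy is maximized at p=0.5 and decreases as p moves toward 0 or 1.

H(A) = H(0.62) = 0.9580 bits
H(B) = H(0.74) = 0.8267 bits

Distribution A (p=0.62) is closer to uniform (p=0.5), so it has higher entropy.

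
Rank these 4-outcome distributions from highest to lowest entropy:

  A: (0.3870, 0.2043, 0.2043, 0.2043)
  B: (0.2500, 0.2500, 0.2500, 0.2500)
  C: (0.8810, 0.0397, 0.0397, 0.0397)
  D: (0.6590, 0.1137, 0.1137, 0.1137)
B > A > D > C

Key insight: Entropy is maximized by uniform distributions and minimized by concentrated distributions.

Entropies:
  H(A) = 1.9344 bits
  H(B) = 2.0000 bits
  H(C) = 0.7151 bits
  H(D) = 1.4662 bits

Ranking: B > A > D > C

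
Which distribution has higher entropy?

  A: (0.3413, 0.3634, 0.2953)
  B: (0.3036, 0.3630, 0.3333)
B

Both distributions are close to uniform, making this a harder comparison.

H(A) = 1.5797 bits
H(B) = 1.5811 bits

The distribution closer to uniform has higher entropy.
Answer: B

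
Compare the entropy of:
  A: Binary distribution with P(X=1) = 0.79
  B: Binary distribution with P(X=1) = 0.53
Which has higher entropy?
B

For binary distributions, entropy is maximized at p=0.5 and decreases as p moves toward 0 or 1.

H(A) = H(0.79) = 0.7415 bits
H(B) = H(0.53) = 0.9974 bits

Distribution B (p=0.53) is closer to uniform (p=0.5), so it has higher entropy.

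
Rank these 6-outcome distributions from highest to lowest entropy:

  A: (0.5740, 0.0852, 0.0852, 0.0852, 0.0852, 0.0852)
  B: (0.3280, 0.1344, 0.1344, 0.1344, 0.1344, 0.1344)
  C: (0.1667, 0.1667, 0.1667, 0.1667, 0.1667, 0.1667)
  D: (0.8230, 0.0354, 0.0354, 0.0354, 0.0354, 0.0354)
C > B > A > D

Key insight: Entropy is maximized by uniform distributions and minimized by concentrated distributions.

Entropies:
  H(A) = 1.9733 bits
  H(B) = 2.4732 bits
  H(C) = 2.5850 bits
  H(D) = 1.0845 bits

Ranking: C > B > A > D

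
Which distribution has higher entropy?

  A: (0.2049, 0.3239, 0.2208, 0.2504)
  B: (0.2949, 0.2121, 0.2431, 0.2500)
B

Both distributions are close to uniform, making this a harder comparison.

H(A) = 1.9768 bits
H(B) = 1.9900 bits

The distribution closer to uniform has higher entropy.
Answer: B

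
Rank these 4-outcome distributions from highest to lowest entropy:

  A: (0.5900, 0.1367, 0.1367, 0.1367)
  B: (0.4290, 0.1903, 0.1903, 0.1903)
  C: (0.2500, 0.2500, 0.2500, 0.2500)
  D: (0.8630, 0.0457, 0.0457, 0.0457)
C > B > A > D

Key insight: Entropy is maximized by uniform distributions and minimized by concentrated distributions.

Entropies:
  H(A) = 1.6263 bits
  H(B) = 1.8904 bits
  H(C) = 2.0000 bits
  H(D) = 0.7935 bits

Ranking: C > B > A > D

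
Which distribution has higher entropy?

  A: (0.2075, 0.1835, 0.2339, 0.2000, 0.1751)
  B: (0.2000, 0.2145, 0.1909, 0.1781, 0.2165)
B

Both distributions are close to uniform, making this a harder comparison.

H(A) = 2.3144 bits
H(B) = 2.3181 bits

The distribution closer to uniform has higher entropy.
Answer: B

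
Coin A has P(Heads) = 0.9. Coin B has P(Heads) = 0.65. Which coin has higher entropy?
B

For binary distributions, entropy is maximized at p=0.5 and decreases as p moves toward 0 or 1.

H(A) = H(0.9) = 0.4690 bits
H(B) = H(0.65) = 0.9341 bits

Distribution B (p=0.65) is closer to uniform (p=0.5), so it has higher entropy.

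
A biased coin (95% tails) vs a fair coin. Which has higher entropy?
Fair coin

The fair coin is uniform (p=0.5), maximizing binary entropy at 1 bit. The biased coin has H(0.95) ≈ 0.286 bits — its outcome is more predictable, so its entropy is lower.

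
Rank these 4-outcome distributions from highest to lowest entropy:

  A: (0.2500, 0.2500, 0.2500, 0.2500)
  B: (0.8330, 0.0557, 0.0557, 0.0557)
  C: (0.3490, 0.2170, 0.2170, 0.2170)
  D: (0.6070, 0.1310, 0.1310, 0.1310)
A > C > D > B

Key insight: Entropy is maximized by uniform distributions and minimized by concentrated distributions.

Entropies:
  H(A) = 2.0000 bits
  H(B) = 0.9155 bits
  H(C) = 1.9650 bits
  H(D) = 1.5896 bits

Ranking: A > C > D > B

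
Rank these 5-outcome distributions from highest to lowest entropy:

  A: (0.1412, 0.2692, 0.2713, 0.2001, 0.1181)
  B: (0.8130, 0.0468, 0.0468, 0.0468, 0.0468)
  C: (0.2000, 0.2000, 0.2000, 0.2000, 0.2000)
C > A > B

Key insight: Entropy is maximized by uniform distributions and minimized by concentrated distributions.

- Uniform distributions have maximum entropy log₂(5) = 2.3219 bits
- The more "peaked" or concentrated a distribution, the lower its entropy

Entropies:
  H(A) = 2.2476 bits
  H(B) = 1.0692 bits
  H(C) = 2.3219 bits

Ranking: C > A > B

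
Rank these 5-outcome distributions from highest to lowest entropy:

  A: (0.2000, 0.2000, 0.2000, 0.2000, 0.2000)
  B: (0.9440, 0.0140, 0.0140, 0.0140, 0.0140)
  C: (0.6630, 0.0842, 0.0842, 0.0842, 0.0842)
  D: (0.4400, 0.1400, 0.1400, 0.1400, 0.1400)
A > D > C > B

Key insight: Entropy is maximized by uniform distributions and minimized by concentrated distributions.

Entropies:
  H(A) = 2.3219 bits
  H(B) = 0.4234 bits
  H(C) = 1.5959 bits
  H(D) = 2.1096 bits

Ranking: A > D > C > B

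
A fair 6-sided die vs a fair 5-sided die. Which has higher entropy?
6-sided die

Both are uniform distributions; for uniform over n outcomes, H = log₂(n). H(6-sided) = log₂(6) = 2.585 bits and H(5-sided) = log₂(5) = 2.322 bits. More outcomes in a uniform distribution means higher entropy.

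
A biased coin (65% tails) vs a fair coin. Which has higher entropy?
Fair coin

The fair coin is uniform (p=0.5), maximizing binary entropy at 1 bit. The biased coin has H(0.65) ≈ 0.934 bits — its outcome is more predictable, so its entropy is lower.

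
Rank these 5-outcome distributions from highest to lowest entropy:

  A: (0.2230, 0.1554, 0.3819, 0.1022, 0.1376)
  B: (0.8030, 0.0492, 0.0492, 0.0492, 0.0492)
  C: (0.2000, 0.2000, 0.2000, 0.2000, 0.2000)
C > A > B

Key insight: Entropy is maximized by uniform distributions and minimized by concentrated distributions.

- Uniform distributions have maximum entropy log₂(5) = 2.3219 bits
- The more "peaked" or concentrated a distribution, the lower its entropy

Entropies:
  H(A) = 2.1604 bits
  H(B) = 1.1099 bits
  H(C) = 2.3219 bits

Ranking: C > A > B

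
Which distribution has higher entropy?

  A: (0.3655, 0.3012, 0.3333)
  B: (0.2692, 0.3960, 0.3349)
A

Both distributions are close to uniform, making this a harder comparison.

H(A) = 1.5805 bits
H(B) = 1.5674 bits

The distribution closer to uniform has higher entropy.
Answer: A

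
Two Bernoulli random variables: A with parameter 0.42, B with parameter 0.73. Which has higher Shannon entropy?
A

For binary distributions, entropy is maximized at p=0.5 and decreases as p moves toward 0 or 1.

H(A) = H(0.42) = 0.9815 bits
H(B) = H(0.73) = 0.8415 bits

Distribution A (p=0.42) is closer to uniform (p=0.5), so it has higher entropy.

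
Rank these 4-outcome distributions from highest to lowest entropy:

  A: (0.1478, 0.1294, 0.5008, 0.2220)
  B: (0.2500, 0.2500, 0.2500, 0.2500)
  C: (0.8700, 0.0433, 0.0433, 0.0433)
B > A > C

Key insight: Entropy is maximized by uniform distributions and minimized by concentrated distributions.

- Uniform distributions have maximum entropy log₂(4) = 2.0000 bits
- The more "peaked" or concentrated a distribution, the lower its entropy

Entropies:
  H(A) = 1.7711 bits
  H(B) = 2.0000 bits
  H(C) = 0.7635 bits

Ranking: B > A > C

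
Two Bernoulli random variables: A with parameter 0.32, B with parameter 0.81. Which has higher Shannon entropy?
A

For binary distributions, entropy is maximized at p=0.5 and decreases as p moves toward 0 or 1.

H(A) = H(0.32) = 0.9044 bits
H(B) = H(0.81) = 0.7015 bits

Distribution A (p=0.32) is closer to uniform (p=0.5), so it has higher entropy.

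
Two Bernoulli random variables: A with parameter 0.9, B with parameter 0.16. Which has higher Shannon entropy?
B

For binary distributions, entropy is maximized at p=0.5 and decreases as p moves toward 0 or 1.

H(A) = H(0.9) = 0.4690 bits
H(B) = H(0.16) = 0.6343 bits

Distribution B (p=0.16) is closer to uniform (p=0.5), so it has higher entropy.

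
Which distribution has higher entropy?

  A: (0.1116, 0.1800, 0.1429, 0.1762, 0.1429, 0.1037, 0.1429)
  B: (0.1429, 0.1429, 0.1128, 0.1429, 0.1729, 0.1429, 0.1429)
B

Both distributions are close to uniform, making this a harder comparison.

H(A) = 2.7818 bits
H(B) = 2.7982 bits

The distribution closer to uniform has higher entropy.
Answer: B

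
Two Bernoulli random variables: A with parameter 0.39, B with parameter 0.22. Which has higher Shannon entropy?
A

For binary distributions, entropy is maximized at p=0.5 and decreases as p moves toward 0 or 1.

H(A) = H(0.39) = 0.9648 bits
H(B) = H(0.22) = 0.7602 bits

Distribution A (p=0.39) is closer to uniform (p=0.5), so it has higher entropy.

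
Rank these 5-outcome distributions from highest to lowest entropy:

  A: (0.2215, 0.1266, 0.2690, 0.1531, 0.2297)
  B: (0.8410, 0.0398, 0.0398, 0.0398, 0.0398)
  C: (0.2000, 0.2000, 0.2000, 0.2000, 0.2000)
C > A > B

Key insight: Entropy is maximized by uniform distributions and minimized by concentrated distributions.

- Uniform distributions have maximum entropy log₂(5) = 2.3219 bits
- The more "peaked" or concentrated a distribution, the lower its entropy

Entropies:
  H(A) = 2.2708 bits
  H(B) = 0.9499 bits
  H(C) = 2.3219 bits

Ranking: C > A > B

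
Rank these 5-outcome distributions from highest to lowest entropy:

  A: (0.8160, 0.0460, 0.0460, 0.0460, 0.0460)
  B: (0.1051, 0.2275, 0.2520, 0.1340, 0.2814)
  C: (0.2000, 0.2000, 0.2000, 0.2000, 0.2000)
C > B > A

Key insight: Entropy is maximized by uniform distributions and minimized by concentrated distributions.

- Uniform distributions have maximum entropy log₂(5) = 2.3219 bits
- The more "peaked" or concentrated a distribution, the lower its entropy

Entropies:
  H(A) = 1.0567 bits
  H(B) = 2.2320 bits
  H(C) = 2.3219 bits

Ranking: C > B > A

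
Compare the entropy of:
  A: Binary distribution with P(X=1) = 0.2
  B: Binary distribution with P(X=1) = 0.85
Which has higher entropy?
A

For binary distributions, entropy is maximized at p=0.5 and decreases as p moves toward 0 or 1.

H(A) = H(0.2) = 0.7219 bits
H(B) = H(0.85) = 0.6098 bits

Distribution A (p=0.2) is closer to uniform (p=0.5), so it has higher entropy.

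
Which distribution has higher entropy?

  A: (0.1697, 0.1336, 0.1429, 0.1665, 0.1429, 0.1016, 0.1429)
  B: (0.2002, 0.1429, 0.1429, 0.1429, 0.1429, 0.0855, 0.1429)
A

Both distributions are close to uniform, making this a harder comparison.

H(A) = 2.7912 bits
H(B) = 2.7731 bits

The distribution closer to uniform has higher entropy.
Answer: A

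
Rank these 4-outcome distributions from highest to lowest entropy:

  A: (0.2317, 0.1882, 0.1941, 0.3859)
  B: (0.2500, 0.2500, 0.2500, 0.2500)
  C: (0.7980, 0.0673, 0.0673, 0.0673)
B > A > C

Key insight: Entropy is maximized by uniform distributions and minimized by concentrated distributions.

- Uniform distributions have maximum entropy log₂(4) = 2.0000 bits
- The more "peaked" or concentrated a distribution, the lower its entropy

Entropies:
  H(A) = 1.9316 bits
  H(B) = 2.0000 bits
  H(C) = 1.0461 bits

Ranking: B > A > C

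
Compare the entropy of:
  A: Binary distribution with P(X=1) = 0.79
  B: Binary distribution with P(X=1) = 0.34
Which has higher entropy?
B

For binary distributions, entropy is maximized at p=0.5 and decreases as p moves toward 0 or 1.

H(A) = H(0.79) = 0.7415 bits
H(B) = H(0.34) = 0.9248 bits

Distribution B (p=0.34) is closer to uniform (p=0.5), so it has higher entropy.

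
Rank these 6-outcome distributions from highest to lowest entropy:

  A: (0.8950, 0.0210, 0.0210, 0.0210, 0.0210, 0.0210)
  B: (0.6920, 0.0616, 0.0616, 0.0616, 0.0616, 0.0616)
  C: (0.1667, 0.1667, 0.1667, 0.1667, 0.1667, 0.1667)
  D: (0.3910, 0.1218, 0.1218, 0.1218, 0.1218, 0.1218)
C > D > B > A

Key insight: Entropy is maximized by uniform distributions and minimized by concentrated distributions.

Entropies:
  H(A) = 0.7285 bits
  H(B) = 1.6060 bits
  H(C) = 2.5850 bits
  H(D) = 2.3795 bits

Ranking: C > D > B > A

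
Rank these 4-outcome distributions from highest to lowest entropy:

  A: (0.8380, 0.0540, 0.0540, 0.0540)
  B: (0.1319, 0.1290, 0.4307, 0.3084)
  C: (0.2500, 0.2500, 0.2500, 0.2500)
C > B > A

Key insight: Entropy is maximized by uniform distributions and minimized by concentrated distributions.

- Uniform distributions have maximum entropy log₂(4) = 2.0000 bits
- The more "peaked" or concentrated a distribution, the lower its entropy

Entropies:
  H(A) = 0.8958 bits
  H(B) = 1.8134 bits
  H(C) = 2.0000 bits

Ranking: C > B > A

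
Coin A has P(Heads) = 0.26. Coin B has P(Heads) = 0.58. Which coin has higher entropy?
B

For binary distributions, entropy is maximized at p=0.5 and decreases as p moves toward 0 or 1.

H(A) = H(0.26) = 0.8267 bits
H(B) = H(0.58) = 0.9815 bits

Distribution B (p=0.58) is closer to uniform (p=0.5), so it has higher entropy.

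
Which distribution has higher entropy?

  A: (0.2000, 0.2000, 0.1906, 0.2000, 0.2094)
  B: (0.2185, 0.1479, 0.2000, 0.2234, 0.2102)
A

Both distributions are close to uniform, making this a harder comparison.

H(A) = 2.3213 bits
H(B) = 2.3077 bits

The distribution closer to uniform has higher entropy.
Answer: A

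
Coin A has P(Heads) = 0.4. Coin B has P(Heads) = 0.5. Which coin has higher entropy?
B

For binary distributions, entropy is maximized at p=0.5 and decreases as p moves toward 0 or 1.

H(A) = H(0.4) = 0.9710 bits
H(B) = H(0.5) = 1.0000 bits

Distribution B (p=0.5) is closer to uniform (p=0.5), so it has higher entropy.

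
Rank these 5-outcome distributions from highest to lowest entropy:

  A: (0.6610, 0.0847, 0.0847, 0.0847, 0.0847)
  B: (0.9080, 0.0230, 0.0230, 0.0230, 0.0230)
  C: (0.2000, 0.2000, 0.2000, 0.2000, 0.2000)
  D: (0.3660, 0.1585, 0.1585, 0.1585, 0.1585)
C > D > A > B

Key insight: Entropy is maximized by uniform distributions and minimized by concentrated distributions.

Entropies:
  H(A) = 1.6019 bits
  H(B) = 0.6271 bits
  H(C) = 2.3219 bits
  H(D) = 2.2156 bits

Ranking: C > D > A > B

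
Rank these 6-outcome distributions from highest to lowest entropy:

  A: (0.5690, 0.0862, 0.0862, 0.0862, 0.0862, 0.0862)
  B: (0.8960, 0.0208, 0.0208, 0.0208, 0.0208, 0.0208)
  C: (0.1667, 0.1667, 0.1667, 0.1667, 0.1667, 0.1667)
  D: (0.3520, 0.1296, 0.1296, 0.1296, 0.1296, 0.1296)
C > D > A > B

Key insight: Entropy is maximized by uniform distributions and minimized by concentrated distributions.

Entropies:
  H(A) = 1.9870 bits
  H(B) = 0.7230 bits
  H(C) = 2.5850 bits
  H(D) = 2.4405 bits

Ranking: C > D > A > B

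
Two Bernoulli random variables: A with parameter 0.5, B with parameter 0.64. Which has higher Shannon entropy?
A

For binary distributions, entropy is maximized at p=0.5 and decreases as p moves toward 0 or 1.

H(A) = H(0.5) = 1.0000 bits
H(B) = H(0.64) = 0.9427 bits

Distribution A (p=0.5) is closer to uniform (p=0.5), so it has higher entropy.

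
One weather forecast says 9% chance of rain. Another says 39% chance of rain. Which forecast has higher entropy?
39% forecast

Treat each forecast as a Bernoulli distribution. Binary entropy is maximized at p=0.5 and falls off symmetrically toward 0 or 1. The 39% forecast is closer to 50%, so it is more uncertain. H(9%) ≈ 0.436 bits, H(39%) ≈ 0.965 bits.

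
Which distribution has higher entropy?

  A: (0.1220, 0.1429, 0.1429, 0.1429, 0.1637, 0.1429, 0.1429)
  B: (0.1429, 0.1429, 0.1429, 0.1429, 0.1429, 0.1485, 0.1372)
B

Both distributions are close to uniform, making this a harder comparison.

H(A) = 2.8030 bits
H(B) = 2.8070 bits

The distribution closer to uniform has higher entropy.
Answer: B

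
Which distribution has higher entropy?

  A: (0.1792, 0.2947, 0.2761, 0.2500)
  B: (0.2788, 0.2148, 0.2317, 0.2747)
B

Both distributions are close to uniform, making this a harder comparison.

H(A) = 1.9766 bits
H(B) = 1.9912 bits

The distribution closer to uniform has higher entropy.
Answer: B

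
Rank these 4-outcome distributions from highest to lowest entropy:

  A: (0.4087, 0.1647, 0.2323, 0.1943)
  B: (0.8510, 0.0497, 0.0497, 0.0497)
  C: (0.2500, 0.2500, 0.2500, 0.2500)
C > A > B

Key insight: Entropy is maximized by uniform distributions and minimized by concentrated distributions.

- Uniform distributions have maximum entropy log₂(4) = 2.0000 bits
- The more "peaked" or concentrated a distribution, the lower its entropy

Entropies:
  H(A) = 1.9046 bits
  H(B) = 0.8435 bits
  H(C) = 2.0000 bits

Ranking: C > A > B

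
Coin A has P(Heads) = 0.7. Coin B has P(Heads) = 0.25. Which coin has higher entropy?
A

For binary distributions, entropy is maximized at p=0.5 and decreases as p moves toward 0 or 1.

H(A) = H(0.7) = 0.8813 bits
H(B) = H(0.25) = 0.8113 bits

Distribution A (p=0.7) is closer to uniform (p=0.5), so it has higher entropy.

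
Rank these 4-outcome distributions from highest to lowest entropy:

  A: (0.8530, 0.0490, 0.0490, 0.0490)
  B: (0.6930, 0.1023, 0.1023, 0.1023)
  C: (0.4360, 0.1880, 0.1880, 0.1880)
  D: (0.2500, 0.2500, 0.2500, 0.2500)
D > C > B > A

Key insight: Entropy is maximized by uniform distributions and minimized by concentrated distributions.

Entropies:
  H(A) = 0.8353 bits
  H(B) = 1.3763 bits
  H(C) = 1.8821 bits
  H(D) = 2.0000 bits

Ranking: D > C > B > A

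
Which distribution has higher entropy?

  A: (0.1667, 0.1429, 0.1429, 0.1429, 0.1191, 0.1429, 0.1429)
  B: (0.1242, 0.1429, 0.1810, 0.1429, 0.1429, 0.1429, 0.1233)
A

Both distributions are close to uniform, making this a harder comparison.

H(A) = 2.8016 bits
H(B) = 2.7967 bits

The distribution closer to uniform has higher entropy.
Answer: A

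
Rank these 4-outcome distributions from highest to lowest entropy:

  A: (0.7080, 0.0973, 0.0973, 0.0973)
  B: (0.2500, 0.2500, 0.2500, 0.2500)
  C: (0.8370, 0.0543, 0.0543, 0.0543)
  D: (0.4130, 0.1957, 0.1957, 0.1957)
B > D > A > C

Key insight: Entropy is maximized by uniform distributions and minimized by concentrated distributions.

Entropies:
  H(A) = 1.3341 bits
  H(B) = 2.0000 bits
  H(C) = 0.8998 bits
  H(D) = 1.9084 bits

Ranking: B > D > A > C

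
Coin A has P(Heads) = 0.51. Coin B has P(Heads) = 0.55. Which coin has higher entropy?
A

For binary distributions, entropy is maximized at p=0.5 and decreases as p moves toward 0 or 1.

H(A) = H(0.51) = 0.9997 bits
H(B) = H(0.55) = 0.9928 bits

Distribution A (p=0.51) is closer to uniform (p=0.5), so it has higher entropy.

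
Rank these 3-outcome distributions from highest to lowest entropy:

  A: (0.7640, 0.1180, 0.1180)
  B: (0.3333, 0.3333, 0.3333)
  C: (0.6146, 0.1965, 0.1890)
B > C > A

Key insight: Entropy is maximized by uniform distributions and minimized by concentrated distributions.

- Uniform distributions have maximum entropy log₂(3) = 1.5850 bits
- The more "peaked" or concentrated a distribution, the lower its entropy

Entropies:
  H(A) = 1.0243 bits
  H(B) = 1.5850 bits
  H(C) = 1.3471 bits

Ranking: B > C > A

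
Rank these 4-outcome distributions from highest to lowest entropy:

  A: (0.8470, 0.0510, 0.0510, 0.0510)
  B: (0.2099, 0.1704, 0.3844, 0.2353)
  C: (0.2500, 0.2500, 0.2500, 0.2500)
C > B > A

Key insight: Entropy is maximized by uniform distributions and minimized by concentrated distributions.

- Uniform distributions have maximum entropy log₂(4) = 2.0000 bits
- The more "peaked" or concentrated a distribution, the lower its entropy

Entropies:
  H(A) = 0.8598 bits
  H(B) = 1.9291 bits
  H(C) = 2.0000 bits

Ranking: C > B > A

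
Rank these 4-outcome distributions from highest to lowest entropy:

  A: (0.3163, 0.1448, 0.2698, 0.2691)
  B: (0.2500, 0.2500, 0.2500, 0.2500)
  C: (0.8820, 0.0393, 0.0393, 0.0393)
B > A > C

Key insight: Entropy is maximized by uniform distributions and minimized by concentrated distributions.

- Uniform distributions have maximum entropy log₂(4) = 2.0000 bits
- The more "peaked" or concentrated a distribution, the lower its entropy

Entropies:
  H(A) = 1.9485 bits
  H(B) = 2.0000 bits
  H(C) = 0.7106 bits

Ranking: B > A > C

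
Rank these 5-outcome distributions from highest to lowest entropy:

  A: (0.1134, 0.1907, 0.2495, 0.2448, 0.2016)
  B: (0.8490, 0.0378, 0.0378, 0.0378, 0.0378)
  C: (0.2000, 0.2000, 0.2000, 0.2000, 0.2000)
C > A > B

Key insight: Entropy is maximized by uniform distributions and minimized by concentrated distributions.

- Uniform distributions have maximum entropy log₂(5) = 2.3219 bits
- The more "peaked" or concentrated a distribution, the lower its entropy

Entropies:
  H(A) = 2.2745 bits
  H(B) = 0.9143 bits
  H(C) = 2.3219 bits

Ranking: C > A > B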